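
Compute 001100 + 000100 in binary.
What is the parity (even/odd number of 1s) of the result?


001100 = 12
000100 = 4
Sum = 16 = 10000
1s count = 1

odd parity (1 ones in 10000)


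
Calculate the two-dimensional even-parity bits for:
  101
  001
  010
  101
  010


Row parities: 01101
Column parities: 001

Row P: 01101, Col P: 001, Corner: 1


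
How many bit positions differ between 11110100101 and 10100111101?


XOR: 01010011000
Count of 1s: 4

4


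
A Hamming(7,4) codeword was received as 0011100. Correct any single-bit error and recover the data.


Syndrome = 2: error at position 2

Data: 1100 (corrected bit 2)


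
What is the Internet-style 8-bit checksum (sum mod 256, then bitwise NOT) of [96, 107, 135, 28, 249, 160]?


Sum = 775 mod 256 = 7
Complement = 248

248


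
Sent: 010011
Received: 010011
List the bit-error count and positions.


XOR: 000000

0 errors (received matches sent)


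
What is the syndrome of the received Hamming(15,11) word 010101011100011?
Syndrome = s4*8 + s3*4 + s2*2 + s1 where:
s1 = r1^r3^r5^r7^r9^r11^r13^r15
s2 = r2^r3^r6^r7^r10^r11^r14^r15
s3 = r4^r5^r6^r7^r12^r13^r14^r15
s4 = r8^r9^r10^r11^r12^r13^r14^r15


s1=0, s2=1, s3=0, s4=1

Syndrome = 10 (error at position 10)


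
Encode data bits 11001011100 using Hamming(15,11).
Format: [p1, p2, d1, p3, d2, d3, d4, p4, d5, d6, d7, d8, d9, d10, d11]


Parity bits: p1=1, p2=0, p3=1, p4=0

101110001011100


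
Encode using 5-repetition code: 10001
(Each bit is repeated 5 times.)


Each bit -> 5 copies

1111100000000000000011111


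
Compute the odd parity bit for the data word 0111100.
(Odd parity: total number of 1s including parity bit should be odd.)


Number of 1s in data: 4
Parity bit: 1

1


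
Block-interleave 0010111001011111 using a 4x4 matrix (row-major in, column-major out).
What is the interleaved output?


Matrix:
  0010
  1110
  0101
  1111
Read columns: 0101011111010011

0101011111010011


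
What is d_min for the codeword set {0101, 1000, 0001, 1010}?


Comparing all pairs, minimum distance: 1
Can detect 0 errors, correct 0 errors

1


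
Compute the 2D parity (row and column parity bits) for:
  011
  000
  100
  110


Row parities: 0010
Column parities: 001

Row P: 0010, Col P: 001, Corner: 1


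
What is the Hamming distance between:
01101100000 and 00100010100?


XOR: 01001110100
Count of 1s: 5

5


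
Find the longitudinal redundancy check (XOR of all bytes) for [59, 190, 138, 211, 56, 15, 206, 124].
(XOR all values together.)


XOR chain: 59 ^ 190 ^ 138 ^ 211 ^ 56 ^ 15 ^ 206 ^ 124 = 89

89


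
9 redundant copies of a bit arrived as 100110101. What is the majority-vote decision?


Ones: 5 out of 9
Threshold: 5

1 (5/9 voted 1)


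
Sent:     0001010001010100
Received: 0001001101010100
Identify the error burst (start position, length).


XOR: 0000011100000000

Burst at position 5, length 3


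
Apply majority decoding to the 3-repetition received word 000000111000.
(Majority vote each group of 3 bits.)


Groups: 000, 000, 111, 000
Majority votes: 0010

0010


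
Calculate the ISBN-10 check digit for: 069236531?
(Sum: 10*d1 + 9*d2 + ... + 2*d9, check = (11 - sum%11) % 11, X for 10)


Weighted sum: 219
219 mod 11 = 10

Check digit: 1


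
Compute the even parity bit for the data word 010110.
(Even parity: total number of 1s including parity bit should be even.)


Number of 1s in data: 3
Parity bit: 1

1


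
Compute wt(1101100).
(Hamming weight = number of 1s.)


Counting 1s in 1101100

4


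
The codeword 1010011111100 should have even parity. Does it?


Number of 1s: 8

Yes, parity is correct (8 ones)


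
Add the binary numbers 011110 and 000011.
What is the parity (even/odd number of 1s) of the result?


011110 = 30
000011 = 3
Sum = 33 = 100001
1s count = 2

even parity (2 ones in 100001)


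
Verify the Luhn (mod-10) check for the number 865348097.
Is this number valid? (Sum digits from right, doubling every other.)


Luhn sum = 49
49 mod 10 = 9

Invalid (Luhn sum mod 10 = 9)


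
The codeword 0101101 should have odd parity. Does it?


Number of 1s: 4

No, parity error (4 ones)


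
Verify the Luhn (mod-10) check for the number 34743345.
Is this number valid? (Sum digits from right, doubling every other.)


Luhn sum = 41
41 mod 10 = 1

Invalid (Luhn sum mod 10 = 1)


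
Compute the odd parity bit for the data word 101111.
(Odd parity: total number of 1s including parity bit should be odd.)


Number of 1s in data: 5
Parity bit: 0

0


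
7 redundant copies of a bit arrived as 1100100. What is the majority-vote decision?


Ones: 3 out of 7
Threshold: 4

0 (3/7 voted 1)


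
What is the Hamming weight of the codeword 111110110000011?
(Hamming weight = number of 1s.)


Counting 1s in 111110110000011

9


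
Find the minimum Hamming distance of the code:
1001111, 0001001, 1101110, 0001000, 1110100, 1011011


Comparing all pairs, minimum distance: 1
Can detect 0 errors, correct 0 errors

1


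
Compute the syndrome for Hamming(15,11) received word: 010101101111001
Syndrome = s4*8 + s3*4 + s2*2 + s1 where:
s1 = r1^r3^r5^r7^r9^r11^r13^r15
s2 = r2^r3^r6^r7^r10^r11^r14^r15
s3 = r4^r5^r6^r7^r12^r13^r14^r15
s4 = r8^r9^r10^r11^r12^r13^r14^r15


s1=0, s2=0, s3=1, s4=1

Syndrome = 12 (error at position 12)


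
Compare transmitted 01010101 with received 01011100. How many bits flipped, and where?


XOR: 00001001

2 error(s) at position(s): 4, 7


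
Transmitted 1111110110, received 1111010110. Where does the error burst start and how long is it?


XOR: 0000100000

Burst at position 4, length 1


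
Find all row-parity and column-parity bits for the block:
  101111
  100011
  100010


Row parities: 110
Column parities: 101110

Row P: 110, Col P: 101110, Corner: 0


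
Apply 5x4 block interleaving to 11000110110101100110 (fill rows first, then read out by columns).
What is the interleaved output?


Matrix:
  1100
  0110
  1101
  0110
  0110
Read columns: 10100111110101100100

10100111110101100100


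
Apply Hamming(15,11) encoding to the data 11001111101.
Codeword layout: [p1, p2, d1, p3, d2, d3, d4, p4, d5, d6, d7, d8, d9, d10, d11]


Parity bits: p1=0, p2=0, p3=0, p4=0

001010001111101


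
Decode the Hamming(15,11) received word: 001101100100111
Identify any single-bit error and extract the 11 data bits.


Syndrome = 0: no error detected

Data: 10110100111 (no errors)


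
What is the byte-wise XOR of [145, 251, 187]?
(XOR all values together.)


XOR chain: 145 ^ 251 ^ 187 = 209

209


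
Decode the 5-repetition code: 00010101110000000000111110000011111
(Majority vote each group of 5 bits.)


Groups: 00010, 10111, 00000, 00000, 11111, 00000, 11111
Majority votes: 0100101

0100101


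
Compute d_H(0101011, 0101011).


XOR: 0000000
Count of 1s: 0

0


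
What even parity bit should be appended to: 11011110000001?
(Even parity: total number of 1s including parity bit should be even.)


Number of 1s in data: 7
Parity bit: 1

1


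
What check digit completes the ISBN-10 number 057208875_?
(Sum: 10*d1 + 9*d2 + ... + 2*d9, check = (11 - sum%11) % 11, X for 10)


Weighted sum: 218
218 mod 11 = 9

Check digit: 2


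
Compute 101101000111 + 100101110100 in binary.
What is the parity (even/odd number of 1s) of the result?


101101000111 = 2887
100101110100 = 2420
Sum = 5307 = 1010010111011
1s count = 8

even parity (8 ones in 1010010111011)


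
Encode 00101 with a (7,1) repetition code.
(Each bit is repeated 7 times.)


Each bit -> 7 copies

00000000000000111111100000001111111


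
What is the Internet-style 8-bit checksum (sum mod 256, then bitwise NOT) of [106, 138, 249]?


Sum = 493 mod 256 = 237
Complement = 18

18


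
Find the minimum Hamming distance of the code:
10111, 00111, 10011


Comparing all pairs, minimum distance: 1
Can detect 0 errors, correct 0 errors

1


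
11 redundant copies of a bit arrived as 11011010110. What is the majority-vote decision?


Ones: 7 out of 11
Threshold: 6

1 (7/11 voted 1)


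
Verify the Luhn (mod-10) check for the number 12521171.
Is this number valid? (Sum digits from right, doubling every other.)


Luhn sum = 16
16 mod 10 = 6

Invalid (Luhn sum mod 10 = 6)


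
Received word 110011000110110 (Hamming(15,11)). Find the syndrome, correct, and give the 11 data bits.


Syndrome = 2: error at position 2

Data: 01100110110 (corrected bit 2)


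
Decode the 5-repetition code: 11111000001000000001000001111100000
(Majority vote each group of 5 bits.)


Groups: 11111, 00000, 10000, 00001, 00000, 11111, 00000
Majority votes: 1000010

1000010


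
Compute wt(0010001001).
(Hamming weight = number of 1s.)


Counting 1s in 0010001001

3


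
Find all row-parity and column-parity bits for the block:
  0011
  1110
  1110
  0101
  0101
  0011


Row parities: 011000
Column parities: 0000

Row P: 011000, Col P: 0000, Corner: 0


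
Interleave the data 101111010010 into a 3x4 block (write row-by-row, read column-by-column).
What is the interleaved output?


Matrix:
  1011
  1101
  0010
Read columns: 110010101110

110010101110


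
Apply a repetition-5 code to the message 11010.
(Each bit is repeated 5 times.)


Each bit -> 5 copies

1111111111000001111100000


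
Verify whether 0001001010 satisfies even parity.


Number of 1s: 3

No, parity error (3 ones)


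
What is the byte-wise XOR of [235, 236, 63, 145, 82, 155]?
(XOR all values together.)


XOR chain: 235 ^ 236 ^ 63 ^ 145 ^ 82 ^ 155 = 96

96


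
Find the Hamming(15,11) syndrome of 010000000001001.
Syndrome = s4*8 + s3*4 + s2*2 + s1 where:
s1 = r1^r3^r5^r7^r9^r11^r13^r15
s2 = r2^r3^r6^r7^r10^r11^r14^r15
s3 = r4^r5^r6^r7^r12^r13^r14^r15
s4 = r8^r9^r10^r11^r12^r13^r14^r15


s1=1, s2=0, s3=0, s4=0

Syndrome = 1 (error at position 1)


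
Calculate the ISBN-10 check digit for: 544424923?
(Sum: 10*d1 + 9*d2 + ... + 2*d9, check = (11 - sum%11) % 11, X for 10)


Weighted sum: 226
226 mod 11 = 6

Check digit: 5


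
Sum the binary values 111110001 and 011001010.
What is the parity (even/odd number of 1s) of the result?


111110001 = 497
011001010 = 202
Sum = 699 = 1010111011
1s count = 7

odd parity (7 ones in 1010111011)


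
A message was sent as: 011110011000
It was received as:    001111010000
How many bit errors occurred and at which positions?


XOR: 010001001000

3 error(s) at position(s): 1, 5, 8


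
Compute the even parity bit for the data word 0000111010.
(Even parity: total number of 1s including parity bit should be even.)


Number of 1s in data: 4
Parity bit: 0

0


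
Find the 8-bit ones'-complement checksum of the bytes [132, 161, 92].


Sum = 385 mod 256 = 129
Complement = 126

126


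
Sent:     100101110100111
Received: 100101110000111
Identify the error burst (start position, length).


XOR: 000000000100000

Burst at position 9, length 1


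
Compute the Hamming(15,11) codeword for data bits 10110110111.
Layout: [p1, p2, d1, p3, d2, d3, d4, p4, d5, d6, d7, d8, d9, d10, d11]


Parity bits: p1=1, p2=1, p3=1, p4=1

111101110110111


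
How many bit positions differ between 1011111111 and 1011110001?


XOR: 0000001110
Count of 1s: 3

3


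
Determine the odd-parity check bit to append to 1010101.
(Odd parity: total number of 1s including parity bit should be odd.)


Number of 1s in data: 4
Parity bit: 1

1


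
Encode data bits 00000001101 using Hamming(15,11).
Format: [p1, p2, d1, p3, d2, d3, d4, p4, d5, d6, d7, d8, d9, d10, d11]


Parity bits: p1=0, p2=1, p3=1, p4=1

010100010001101


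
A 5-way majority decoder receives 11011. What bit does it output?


Ones: 4 out of 5
Threshold: 3

1 (4/5 voted 1)


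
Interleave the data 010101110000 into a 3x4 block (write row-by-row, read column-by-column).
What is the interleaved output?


Matrix:
  0101
  0111
  0000
Read columns: 000110010110

000110010110


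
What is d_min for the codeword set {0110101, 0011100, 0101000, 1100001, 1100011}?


Comparing all pairs, minimum distance: 1
Can detect 0 errors, correct 0 errors

1


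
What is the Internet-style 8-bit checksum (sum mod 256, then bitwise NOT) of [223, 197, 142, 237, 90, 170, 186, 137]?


Sum = 1382 mod 256 = 102
Complement = 153

153


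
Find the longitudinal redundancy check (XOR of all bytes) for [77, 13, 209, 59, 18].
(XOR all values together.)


XOR chain: 77 ^ 13 ^ 209 ^ 59 ^ 18 = 184

184


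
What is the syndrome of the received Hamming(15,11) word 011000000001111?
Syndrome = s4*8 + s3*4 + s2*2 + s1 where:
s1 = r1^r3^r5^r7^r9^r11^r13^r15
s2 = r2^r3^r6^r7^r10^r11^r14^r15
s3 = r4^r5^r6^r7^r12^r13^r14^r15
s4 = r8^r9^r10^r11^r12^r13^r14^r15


s1=1, s2=0, s3=0, s4=0

Syndrome = 1 (error at position 1)


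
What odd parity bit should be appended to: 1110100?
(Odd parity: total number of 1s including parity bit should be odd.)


Number of 1s in data: 4
Parity bit: 1

1


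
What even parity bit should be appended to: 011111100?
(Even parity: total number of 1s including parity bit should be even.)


Number of 1s in data: 6
Parity bit: 0

0


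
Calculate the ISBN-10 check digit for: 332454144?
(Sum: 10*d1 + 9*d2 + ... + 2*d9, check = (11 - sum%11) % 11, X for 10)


Weighted sum: 175
175 mod 11 = 10

Check digit: 1


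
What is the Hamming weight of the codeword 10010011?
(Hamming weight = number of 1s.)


Counting 1s in 10010011

4


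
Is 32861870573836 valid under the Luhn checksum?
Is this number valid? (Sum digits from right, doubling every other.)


Luhn sum = 70
70 mod 10 = 0

Valid (Luhn sum mod 10 = 0)


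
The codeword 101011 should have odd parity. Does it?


Number of 1s: 4

No, parity error (4 ones)


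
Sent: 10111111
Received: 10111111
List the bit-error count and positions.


XOR: 00000000

0 errors (received matches sent)


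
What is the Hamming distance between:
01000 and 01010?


XOR: 00010
Count of 1s: 1

1


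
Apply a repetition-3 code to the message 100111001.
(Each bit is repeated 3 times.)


Each bit -> 3 copies

111000000111111111000000111


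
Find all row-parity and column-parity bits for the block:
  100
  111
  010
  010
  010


Row parities: 11111
Column parities: 001

Row P: 11111, Col P: 001, Corner: 1


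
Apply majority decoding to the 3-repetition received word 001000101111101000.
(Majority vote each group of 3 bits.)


Groups: 001, 000, 101, 111, 101, 000
Majority votes: 001110

001110


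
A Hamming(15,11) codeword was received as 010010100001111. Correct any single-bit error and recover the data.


Syndrome = 0: no error detected

Data: 01010001111 (no errors)


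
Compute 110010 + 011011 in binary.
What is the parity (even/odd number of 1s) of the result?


110010 = 50
011011 = 27
Sum = 77 = 1001101
1s count = 4

even parity (4 ones in 1001101)


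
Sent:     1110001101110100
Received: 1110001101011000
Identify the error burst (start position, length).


XOR: 0000000000101100

Burst at position 10, length 4


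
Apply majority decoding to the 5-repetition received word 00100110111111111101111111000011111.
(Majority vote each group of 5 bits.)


Groups: 00100, 11011, 11111, 11101, 11111, 10000, 11111
Majority votes: 0111101

0111101


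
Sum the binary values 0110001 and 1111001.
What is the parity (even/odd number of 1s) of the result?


0110001 = 49
1111001 = 121
Sum = 170 = 10101010
1s count = 4

even parity (4 ones in 10101010)


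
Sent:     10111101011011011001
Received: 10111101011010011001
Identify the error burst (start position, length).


XOR: 00000000000001000000

Burst at position 13, length 1


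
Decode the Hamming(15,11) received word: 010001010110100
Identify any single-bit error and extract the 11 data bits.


Syndrome = 0: no error detected

Data: 00100110100 (no errors)


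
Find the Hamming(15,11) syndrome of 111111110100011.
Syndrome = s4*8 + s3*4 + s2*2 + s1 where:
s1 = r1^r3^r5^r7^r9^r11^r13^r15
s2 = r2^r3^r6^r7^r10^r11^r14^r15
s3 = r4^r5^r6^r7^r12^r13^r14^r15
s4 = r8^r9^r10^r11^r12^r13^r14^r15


s1=1, s2=1, s3=0, s4=0

Syndrome = 3 (error at position 3)


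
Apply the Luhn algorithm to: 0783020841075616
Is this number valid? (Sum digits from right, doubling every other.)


Luhn sum = 58
58 mod 10 = 8

Invalid (Luhn sum mod 10 = 8)


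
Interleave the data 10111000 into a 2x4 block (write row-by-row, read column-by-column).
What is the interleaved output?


Matrix:
  1011
  1000
Read columns: 11001010

11001010


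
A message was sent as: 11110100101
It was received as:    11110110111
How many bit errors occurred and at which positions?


XOR: 00000010010

2 error(s) at position(s): 6, 9


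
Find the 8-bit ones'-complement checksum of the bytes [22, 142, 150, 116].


Sum = 430 mod 256 = 174
Complement = 81

81


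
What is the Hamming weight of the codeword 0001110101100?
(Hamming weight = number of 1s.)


Counting 1s in 0001110101100

6


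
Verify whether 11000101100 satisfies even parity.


Number of 1s: 5

No, parity error (5 ones)


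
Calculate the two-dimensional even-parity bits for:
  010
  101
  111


Row parities: 101
Column parities: 000

Row P: 101, Col P: 000, Corner: 0


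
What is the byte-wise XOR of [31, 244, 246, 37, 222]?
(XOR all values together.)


XOR chain: 31 ^ 244 ^ 246 ^ 37 ^ 222 = 230

230


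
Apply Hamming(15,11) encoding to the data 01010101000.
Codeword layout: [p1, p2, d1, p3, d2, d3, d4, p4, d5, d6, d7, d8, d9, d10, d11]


Parity bits: p1=0, p2=0, p3=1, p4=0

000110100101000


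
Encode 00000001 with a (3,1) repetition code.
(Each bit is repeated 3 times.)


Each bit -> 3 copies

000000000000000000000111


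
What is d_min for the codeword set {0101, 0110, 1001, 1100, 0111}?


Comparing all pairs, minimum distance: 1
Can detect 0 errors, correct 0 errors

1


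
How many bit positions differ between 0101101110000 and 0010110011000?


XOR: 0111011101000
Count of 1s: 7

7


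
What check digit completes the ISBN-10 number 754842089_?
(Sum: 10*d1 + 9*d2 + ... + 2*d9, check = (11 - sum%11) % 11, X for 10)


Weighted sum: 279
279 mod 11 = 4

Check digit: 7


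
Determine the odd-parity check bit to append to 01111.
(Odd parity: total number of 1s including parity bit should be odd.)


Number of 1s in data: 4
Parity bit: 1

1


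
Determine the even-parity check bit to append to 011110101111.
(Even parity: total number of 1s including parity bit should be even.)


Number of 1s in data: 9
Parity bit: 1

1


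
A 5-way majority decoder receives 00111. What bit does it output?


Ones: 3 out of 5
Threshold: 3

1 (3/5 voted 1)


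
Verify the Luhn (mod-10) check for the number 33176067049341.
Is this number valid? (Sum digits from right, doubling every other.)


Luhn sum = 56
56 mod 10 = 6

Invalid (Luhn sum mod 10 = 6)


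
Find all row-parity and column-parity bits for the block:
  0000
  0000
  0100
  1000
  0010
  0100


Row parities: 001111
Column parities: 1010

Row P: 001111, Col P: 1010, Corner: 0


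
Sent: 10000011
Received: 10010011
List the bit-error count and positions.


XOR: 00010000

1 error(s) at position(s): 3


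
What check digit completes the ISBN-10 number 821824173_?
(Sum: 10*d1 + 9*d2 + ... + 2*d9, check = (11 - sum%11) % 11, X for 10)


Weighted sum: 225
225 mod 11 = 5

Check digit: 6


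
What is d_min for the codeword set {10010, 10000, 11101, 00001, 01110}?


Comparing all pairs, minimum distance: 1
Can detect 0 errors, correct 0 errors

1


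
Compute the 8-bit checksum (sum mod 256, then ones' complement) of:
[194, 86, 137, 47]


Sum = 464 mod 256 = 208
Complement = 47

47


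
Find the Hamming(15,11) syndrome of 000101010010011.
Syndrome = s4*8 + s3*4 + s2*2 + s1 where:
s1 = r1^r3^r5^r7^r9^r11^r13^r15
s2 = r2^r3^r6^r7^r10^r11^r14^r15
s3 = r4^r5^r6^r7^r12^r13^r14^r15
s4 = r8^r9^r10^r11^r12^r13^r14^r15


s1=0, s2=0, s3=0, s4=0

Syndrome = 0 (no error)


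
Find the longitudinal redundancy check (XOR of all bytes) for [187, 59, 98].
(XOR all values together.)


XOR chain: 187 ^ 59 ^ 98 = 226

226


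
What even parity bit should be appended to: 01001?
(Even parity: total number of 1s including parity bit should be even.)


Number of 1s in data: 2
Parity bit: 0

0


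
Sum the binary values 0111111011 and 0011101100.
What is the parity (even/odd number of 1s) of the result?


0111111011 = 507
0011101100 = 236
Sum = 743 = 1011100111
1s count = 7

odd parity (7 ones in 1011100111)


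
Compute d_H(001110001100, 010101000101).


XOR: 011011001001
Count of 1s: 6

6


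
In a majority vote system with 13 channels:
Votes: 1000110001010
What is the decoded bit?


Ones: 5 out of 13
Threshold: 7

0 (5/13 voted 1)


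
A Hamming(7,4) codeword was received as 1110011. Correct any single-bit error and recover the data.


Syndrome = 1: error at position 1

Data: 1011 (corrected bit 1)


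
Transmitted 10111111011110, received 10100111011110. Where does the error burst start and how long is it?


XOR: 00011000000000

Burst at position 3, length 2


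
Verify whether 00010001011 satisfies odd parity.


Number of 1s: 4

No, parity error (4 ones)


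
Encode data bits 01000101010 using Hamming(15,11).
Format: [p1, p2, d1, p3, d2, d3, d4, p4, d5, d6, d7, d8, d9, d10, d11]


Parity bits: p1=1, p2=0, p3=1, p4=1

100110010101010


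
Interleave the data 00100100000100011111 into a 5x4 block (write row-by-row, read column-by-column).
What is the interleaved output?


Matrix:
  0010
  0100
  0001
  0001
  1111
Read columns: 00001010011000100111

00001010011000100111


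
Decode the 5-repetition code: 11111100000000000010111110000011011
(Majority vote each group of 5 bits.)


Groups: 11111, 10000, 00000, 00010, 11111, 00000, 11011
Majority votes: 1000101

1000101


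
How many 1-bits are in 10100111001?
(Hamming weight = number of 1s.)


Counting 1s in 10100111001

6


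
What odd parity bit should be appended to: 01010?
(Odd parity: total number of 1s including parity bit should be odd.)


Number of 1s in data: 2
Parity bit: 1

1


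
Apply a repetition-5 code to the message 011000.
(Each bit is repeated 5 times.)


Each bit -> 5 copies

000001111111111000000000000000


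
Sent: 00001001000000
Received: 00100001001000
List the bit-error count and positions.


XOR: 00101000001000

3 error(s) at position(s): 2, 4, 10


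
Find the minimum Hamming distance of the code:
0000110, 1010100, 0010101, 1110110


Comparing all pairs, minimum distance: 2
Can detect 1 errors, correct 0 errors

2


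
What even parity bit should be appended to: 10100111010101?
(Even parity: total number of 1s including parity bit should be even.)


Number of 1s in data: 8
Parity bit: 0

0


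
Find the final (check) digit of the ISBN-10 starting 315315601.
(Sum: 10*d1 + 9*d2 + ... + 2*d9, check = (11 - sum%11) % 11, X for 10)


Weighted sum: 157
157 mod 11 = 3

Check digit: 8


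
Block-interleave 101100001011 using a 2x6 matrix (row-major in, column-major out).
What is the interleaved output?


Matrix:
  101100
  001011
Read columns: 100011100101

100011100101


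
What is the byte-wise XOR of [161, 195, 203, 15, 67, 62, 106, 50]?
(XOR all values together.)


XOR chain: 161 ^ 195 ^ 203 ^ 15 ^ 67 ^ 62 ^ 106 ^ 50 = 131

131


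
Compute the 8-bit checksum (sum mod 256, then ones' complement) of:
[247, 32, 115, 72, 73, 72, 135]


Sum = 746 mod 256 = 234
Complement = 21

21


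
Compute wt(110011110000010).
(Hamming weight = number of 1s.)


Counting 1s in 110011110000010

7


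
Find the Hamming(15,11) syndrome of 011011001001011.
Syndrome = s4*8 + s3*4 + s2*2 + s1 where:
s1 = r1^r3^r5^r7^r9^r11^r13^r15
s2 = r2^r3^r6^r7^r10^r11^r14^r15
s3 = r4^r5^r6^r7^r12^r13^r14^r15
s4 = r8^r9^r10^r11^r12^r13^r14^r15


s1=0, s2=1, s3=1, s4=0

Syndrome = 6 (error at position 6)


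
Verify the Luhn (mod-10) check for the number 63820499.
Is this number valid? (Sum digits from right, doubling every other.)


Luhn sum = 37
37 mod 10 = 7

Invalid (Luhn sum mod 10 = 7)


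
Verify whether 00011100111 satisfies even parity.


Number of 1s: 6

Yes, parity is correct (6 ones)


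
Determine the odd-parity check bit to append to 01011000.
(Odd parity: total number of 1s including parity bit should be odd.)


Number of 1s in data: 3
Parity bit: 0

0


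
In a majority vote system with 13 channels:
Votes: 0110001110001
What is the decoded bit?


Ones: 6 out of 13
Threshold: 7

0 (6/13 voted 1)


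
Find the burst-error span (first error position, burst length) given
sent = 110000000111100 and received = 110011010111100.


XOR: 000011010000000

Burst at position 4, length 4


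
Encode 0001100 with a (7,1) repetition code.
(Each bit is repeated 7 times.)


Each bit -> 7 copies

0000000000000000000001111111111111100000000000000


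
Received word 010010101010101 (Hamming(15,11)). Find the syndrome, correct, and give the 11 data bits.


Syndrome = 0: no error detected

Data: 01011010101 (no errors)


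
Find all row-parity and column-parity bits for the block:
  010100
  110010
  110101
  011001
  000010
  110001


Row parities: 010111
Column parities: 111001

Row P: 010111, Col P: 111001, Corner: 0


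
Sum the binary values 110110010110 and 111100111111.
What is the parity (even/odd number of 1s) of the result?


110110010110 = 3478
111100111111 = 3903
Sum = 7381 = 1110011010101
1s count = 8

even parity (8 ones in 1110011010101)


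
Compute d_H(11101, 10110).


XOR: 01011
Count of 1s: 3

3


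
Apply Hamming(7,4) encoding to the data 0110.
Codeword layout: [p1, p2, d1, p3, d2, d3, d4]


Parity bits: p1=1, p2=1, p3=0

1100110


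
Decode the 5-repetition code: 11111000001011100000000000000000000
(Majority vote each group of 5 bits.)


Groups: 11111, 00000, 10111, 00000, 00000, 00000, 00000
Majority votes: 1010000

1010000


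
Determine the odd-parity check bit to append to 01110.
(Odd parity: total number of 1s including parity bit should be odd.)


Number of 1s in data: 3
Parity bit: 0

0


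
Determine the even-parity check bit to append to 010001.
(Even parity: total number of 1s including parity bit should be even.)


Number of 1s in data: 2
Parity bit: 0

0


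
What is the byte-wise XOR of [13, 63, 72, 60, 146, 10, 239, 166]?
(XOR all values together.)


XOR chain: 13 ^ 63 ^ 72 ^ 60 ^ 146 ^ 10 ^ 239 ^ 166 = 151

151


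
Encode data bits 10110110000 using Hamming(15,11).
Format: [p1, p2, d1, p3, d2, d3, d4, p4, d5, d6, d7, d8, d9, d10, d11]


Parity bits: p1=1, p2=1, p3=0, p4=0

111001100110000


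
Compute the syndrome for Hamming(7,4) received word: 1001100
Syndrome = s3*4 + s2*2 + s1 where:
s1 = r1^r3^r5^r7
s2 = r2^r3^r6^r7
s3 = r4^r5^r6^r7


s1=0, s2=0, s3=0

Syndrome = 0 (no error)


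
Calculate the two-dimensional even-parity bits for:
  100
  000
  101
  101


Row parities: 1000
Column parities: 100

Row P: 1000, Col P: 100, Corner: 1


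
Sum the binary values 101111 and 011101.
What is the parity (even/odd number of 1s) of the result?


101111 = 47
011101 = 29
Sum = 76 = 1001100
1s count = 3

odd parity (3 ones in 1001100)


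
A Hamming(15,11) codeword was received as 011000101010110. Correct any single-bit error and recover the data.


Syndrome = 7: error at position 7

Data: 10001010110 (corrected bit 7)


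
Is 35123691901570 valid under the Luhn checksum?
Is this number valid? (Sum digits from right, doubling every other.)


Luhn sum = 58
58 mod 10 = 8

Invalid (Luhn sum mod 10 = 8)


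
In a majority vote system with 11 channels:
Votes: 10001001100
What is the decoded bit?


Ones: 4 out of 11
Threshold: 6

0 (4/11 voted 1)


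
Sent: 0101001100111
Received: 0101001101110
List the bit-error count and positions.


XOR: 0000000001001

2 error(s) at position(s): 9, 12


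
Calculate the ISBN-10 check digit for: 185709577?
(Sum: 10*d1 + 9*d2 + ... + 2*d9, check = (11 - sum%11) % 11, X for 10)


Weighted sum: 271
271 mod 11 = 7

Check digit: 4


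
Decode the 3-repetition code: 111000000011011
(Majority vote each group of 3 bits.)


Groups: 111, 000, 000, 011, 011
Majority votes: 10011

10011


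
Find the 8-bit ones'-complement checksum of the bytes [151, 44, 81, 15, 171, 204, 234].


Sum = 900 mod 256 = 132
Complement = 123

123


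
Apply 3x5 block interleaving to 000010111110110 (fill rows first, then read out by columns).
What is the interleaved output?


Matrix:
  00001
  01111
  10110
Read columns: 001010011011110

001010011011110


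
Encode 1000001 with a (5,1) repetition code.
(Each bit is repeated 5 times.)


Each bit -> 5 copies

11111000000000000000000000000011111


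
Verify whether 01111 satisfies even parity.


Number of 1s: 4

Yes, parity is correct (4 ones)


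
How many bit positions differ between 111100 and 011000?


XOR: 100100
Count of 1s: 2

2


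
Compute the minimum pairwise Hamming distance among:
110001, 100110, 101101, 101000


Comparing all pairs, minimum distance: 2
Can detect 1 errors, correct 0 errors

2


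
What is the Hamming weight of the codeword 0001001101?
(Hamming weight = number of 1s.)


Counting 1s in 0001001101

4


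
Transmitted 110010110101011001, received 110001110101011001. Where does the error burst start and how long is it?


XOR: 000011000000000000

Burst at position 4, length 2


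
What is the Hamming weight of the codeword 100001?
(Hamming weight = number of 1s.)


Counting 1s in 100001

2


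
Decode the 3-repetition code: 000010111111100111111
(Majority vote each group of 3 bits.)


Groups: 000, 010, 111, 111, 100, 111, 111
Majority votes: 0011011

0011011


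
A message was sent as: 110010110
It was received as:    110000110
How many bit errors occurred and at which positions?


XOR: 000010000

1 error(s) at position(s): 4


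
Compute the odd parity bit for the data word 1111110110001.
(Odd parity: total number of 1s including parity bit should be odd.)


Number of 1s in data: 9
Parity bit: 0

0


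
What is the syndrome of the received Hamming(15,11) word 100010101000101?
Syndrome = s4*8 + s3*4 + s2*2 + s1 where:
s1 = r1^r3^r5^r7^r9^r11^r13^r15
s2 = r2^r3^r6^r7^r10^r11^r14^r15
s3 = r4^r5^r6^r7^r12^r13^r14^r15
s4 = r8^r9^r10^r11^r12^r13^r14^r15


s1=0, s2=0, s3=0, s4=1

Syndrome = 8 (error at position 8)


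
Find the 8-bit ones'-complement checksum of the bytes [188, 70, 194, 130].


Sum = 582 mod 256 = 70
Complement = 185

185


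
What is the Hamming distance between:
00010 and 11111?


XOR: 11101
Count of 1s: 4

4


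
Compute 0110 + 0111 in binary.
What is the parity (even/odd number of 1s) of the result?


0110 = 6
0111 = 7
Sum = 13 = 1101
1s count = 3

odd parity (3 ones in 1101)


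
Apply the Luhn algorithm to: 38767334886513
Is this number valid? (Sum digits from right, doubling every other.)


Luhn sum = 71
71 mod 10 = 1

Invalid (Luhn sum mod 10 = 1)


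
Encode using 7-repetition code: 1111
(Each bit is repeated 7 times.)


Each bit -> 7 copies

1111111111111111111111111111


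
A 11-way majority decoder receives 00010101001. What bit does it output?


Ones: 4 out of 11
Threshold: 6

0 (4/11 voted 1)


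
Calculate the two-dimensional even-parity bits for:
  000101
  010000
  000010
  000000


Row parities: 0110
Column parities: 010111

Row P: 0110, Col P: 010111, Corner: 0


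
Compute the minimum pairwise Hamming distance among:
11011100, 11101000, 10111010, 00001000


Comparing all pairs, minimum distance: 3
Can detect 2 errors, correct 1 errors

3


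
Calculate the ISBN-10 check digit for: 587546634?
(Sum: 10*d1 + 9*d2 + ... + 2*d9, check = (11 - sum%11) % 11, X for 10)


Weighted sum: 308
308 mod 11 = 0

Check digit: 0


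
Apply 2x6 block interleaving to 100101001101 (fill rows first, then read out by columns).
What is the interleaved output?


Matrix:
  100101
  001101
Read columns: 100001110011

100001110011


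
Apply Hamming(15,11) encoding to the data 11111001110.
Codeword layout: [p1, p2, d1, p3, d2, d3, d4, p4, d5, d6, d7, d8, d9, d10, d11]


Parity bits: p1=1, p2=0, p3=0, p4=0

101011101001110


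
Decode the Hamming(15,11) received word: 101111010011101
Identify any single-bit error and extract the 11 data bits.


Syndrome = 8: error at position 8

Data: 11100011101 (corrected bit 8)


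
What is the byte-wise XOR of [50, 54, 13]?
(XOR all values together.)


XOR chain: 50 ^ 54 ^ 13 = 9

9


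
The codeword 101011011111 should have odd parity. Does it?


Number of 1s: 9

Yes, parity is correct (9 ones)


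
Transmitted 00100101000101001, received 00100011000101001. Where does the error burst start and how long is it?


XOR: 00000110000000000

Burst at position 5, length 2


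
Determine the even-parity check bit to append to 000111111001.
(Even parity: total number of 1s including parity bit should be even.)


Number of 1s in data: 7
Parity bit: 1

1


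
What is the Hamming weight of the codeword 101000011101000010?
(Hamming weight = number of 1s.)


Counting 1s in 101000011101000010

7


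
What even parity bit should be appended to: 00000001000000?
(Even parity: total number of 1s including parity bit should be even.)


Number of 1s in data: 1
Parity bit: 1

1


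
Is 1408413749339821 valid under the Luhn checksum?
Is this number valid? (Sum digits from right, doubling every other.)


Luhn sum = 84
84 mod 10 = 4

Invalid (Luhn sum mod 10 = 4)


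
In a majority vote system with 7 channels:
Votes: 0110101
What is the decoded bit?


Ones: 4 out of 7
Threshold: 4

1 (4/7 voted 1)


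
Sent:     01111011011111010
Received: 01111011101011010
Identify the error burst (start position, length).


XOR: 00000000110100000

Burst at position 8, length 4


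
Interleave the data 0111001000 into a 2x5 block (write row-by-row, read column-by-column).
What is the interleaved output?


Matrix:
  01110
  01000
Read columns: 0011101000

0011101000


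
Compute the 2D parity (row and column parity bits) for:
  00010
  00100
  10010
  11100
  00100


Row parities: 11011
Column parities: 01100

Row P: 11011, Col P: 01100, Corner: 0


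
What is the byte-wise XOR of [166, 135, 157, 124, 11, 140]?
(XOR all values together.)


XOR chain: 166 ^ 135 ^ 157 ^ 124 ^ 11 ^ 140 = 71

71


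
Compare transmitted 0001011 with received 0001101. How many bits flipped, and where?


XOR: 0000110

2 error(s) at position(s): 4, 5


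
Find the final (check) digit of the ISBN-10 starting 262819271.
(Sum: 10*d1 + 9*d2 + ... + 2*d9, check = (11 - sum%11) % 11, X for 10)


Weighted sum: 228
228 mod 11 = 8

Check digit: 3


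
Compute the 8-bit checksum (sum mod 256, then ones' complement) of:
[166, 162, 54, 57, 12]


Sum = 451 mod 256 = 195
Complement = 60

60


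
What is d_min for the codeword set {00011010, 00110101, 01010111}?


Comparing all pairs, minimum distance: 3
Can detect 2 errors, correct 1 errors

3


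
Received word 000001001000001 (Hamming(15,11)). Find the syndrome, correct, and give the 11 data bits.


Syndrome = 0: no error detected

Data: 00101000001 (no errors)


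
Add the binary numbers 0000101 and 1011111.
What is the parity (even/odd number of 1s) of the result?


0000101 = 5
1011111 = 95
Sum = 100 = 1100100
1s count = 3

odd parity (3 ones in 1100100)


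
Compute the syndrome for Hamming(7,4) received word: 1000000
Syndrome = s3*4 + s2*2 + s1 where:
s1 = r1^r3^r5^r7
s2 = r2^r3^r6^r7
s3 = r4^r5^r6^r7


s1=1, s2=0, s3=0

Syndrome = 1 (error at position 1)


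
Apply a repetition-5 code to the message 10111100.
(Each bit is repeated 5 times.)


Each bit -> 5 copies

1111100000111111111111111111110000000000


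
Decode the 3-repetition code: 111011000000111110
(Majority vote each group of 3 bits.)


Groups: 111, 011, 000, 000, 111, 110
Majority votes: 110011

110011


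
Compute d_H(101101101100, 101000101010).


XOR: 000101000110
Count of 1s: 4

4


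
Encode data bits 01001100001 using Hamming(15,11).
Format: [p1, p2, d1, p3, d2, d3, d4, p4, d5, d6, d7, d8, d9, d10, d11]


Parity bits: p1=1, p2=0, p3=0, p4=1

100010011100001


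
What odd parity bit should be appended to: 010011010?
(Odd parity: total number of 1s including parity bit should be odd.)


Number of 1s in data: 4
Parity bit: 1

1


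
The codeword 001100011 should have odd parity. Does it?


Number of 1s: 4

No, parity error (4 ones)


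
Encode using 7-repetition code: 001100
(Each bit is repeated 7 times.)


Each bit -> 7 copies

000000000000001111111111111100000000000000


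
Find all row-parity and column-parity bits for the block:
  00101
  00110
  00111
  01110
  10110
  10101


Row parities: 001111
Column parities: 01001

Row P: 001111, Col P: 01001, Corner: 0


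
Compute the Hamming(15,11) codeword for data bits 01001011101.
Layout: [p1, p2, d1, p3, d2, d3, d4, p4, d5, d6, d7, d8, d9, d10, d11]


Parity bits: p1=1, p2=0, p3=0, p4=1

100010011011101


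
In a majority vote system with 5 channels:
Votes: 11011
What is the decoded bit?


Ones: 4 out of 5
Threshold: 3

1 (4/5 voted 1)


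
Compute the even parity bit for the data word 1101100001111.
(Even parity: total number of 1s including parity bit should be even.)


Number of 1s in data: 8
Parity bit: 0

0


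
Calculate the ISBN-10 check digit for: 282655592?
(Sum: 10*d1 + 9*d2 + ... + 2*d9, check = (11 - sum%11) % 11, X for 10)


Weighted sum: 256
256 mod 11 = 3

Check digit: 8


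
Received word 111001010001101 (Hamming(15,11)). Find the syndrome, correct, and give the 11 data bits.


Syndrome = 0: no error detected

Data: 10100001101 (no errors)


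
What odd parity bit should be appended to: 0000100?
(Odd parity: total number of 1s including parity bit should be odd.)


Number of 1s in data: 1
Parity bit: 0

0


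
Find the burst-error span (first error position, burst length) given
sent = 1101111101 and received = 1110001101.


XOR: 0011110000

Burst at position 2, length 4


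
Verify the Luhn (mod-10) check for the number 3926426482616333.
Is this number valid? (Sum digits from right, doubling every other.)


Luhn sum = 70
70 mod 10 = 0

Valid (Luhn sum mod 10 = 0)


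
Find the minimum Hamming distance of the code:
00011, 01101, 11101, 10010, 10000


Comparing all pairs, minimum distance: 1
Can detect 0 errors, correct 0 errors

1


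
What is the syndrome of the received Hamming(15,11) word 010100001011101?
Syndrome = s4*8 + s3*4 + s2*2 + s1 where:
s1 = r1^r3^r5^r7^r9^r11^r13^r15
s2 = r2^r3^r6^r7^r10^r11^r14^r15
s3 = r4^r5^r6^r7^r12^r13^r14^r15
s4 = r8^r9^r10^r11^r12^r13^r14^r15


s1=0, s2=1, s3=0, s4=1

Syndrome = 10 (error at position 10)


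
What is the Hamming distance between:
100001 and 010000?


XOR: 110001
Count of 1s: 3

3


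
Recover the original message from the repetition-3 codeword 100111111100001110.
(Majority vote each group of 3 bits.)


Groups: 100, 111, 111, 100, 001, 110
Majority votes: 011001

011001


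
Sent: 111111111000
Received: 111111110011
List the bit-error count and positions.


XOR: 000000001011

3 error(s) at position(s): 8, 10, 11
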